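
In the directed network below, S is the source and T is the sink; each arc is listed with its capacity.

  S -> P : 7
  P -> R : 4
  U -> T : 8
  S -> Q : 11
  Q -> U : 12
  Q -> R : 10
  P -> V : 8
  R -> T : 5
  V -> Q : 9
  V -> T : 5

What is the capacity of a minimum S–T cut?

18

Augment S→P→R→T: bottleneck 4, flow now 4.
Augment S→P→V→T: bottleneck 3, flow now 7.
Augment S→Q→R→T: bottleneck 1, flow now 8.
Augment S→Q→U→T: bottleneck 8, flow now 16.
Augment S→Q→R→P→V→T: bottleneck 2, flow now 18. (uses reverse residual edge)
No augmenting path remains; maximum flow = 18.
By max-flow min-cut, the minimum cut capacity equals the max flow.
In the residual graph, reachable from S: {S}.
Min-cut edges: S→P (7), S→Q (11); capacity 7 + 11 = 18.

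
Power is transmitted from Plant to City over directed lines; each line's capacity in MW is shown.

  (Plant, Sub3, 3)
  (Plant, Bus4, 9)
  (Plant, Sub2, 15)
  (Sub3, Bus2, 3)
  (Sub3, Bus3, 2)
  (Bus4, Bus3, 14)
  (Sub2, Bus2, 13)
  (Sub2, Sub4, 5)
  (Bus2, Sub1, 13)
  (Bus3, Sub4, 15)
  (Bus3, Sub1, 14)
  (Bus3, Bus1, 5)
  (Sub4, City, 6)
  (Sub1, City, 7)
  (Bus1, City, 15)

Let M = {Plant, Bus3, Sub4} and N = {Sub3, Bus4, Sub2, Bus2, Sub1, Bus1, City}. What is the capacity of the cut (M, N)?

52

Edges leaving {Plant, Bus3, Sub4}: Plant→Sub3 (3), Plant→Bus4 (9), Plant→Sub2 (15), Bus3→Sub1 (14), Bus3→Bus1 (5), Sub4→City (6).
Cut capacity = 3 + 9 + 15 + 14 + 5 + 6 = 52.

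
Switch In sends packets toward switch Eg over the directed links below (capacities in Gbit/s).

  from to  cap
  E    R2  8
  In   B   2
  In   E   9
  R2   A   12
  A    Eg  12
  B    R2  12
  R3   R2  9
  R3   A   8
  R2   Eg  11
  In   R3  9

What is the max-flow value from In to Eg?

19

Augment In→B→R2→Eg: bottleneck 2, flow now 2.
Augment In→E→R2→Eg: bottleneck 8, flow now 10.
Augment In→R3→R2→Eg: bottleneck 1, flow now 11.
Augment In→R3→A→Eg: bottleneck 8, flow now 19.
No augmenting path remains; maximum flow = 19.
In the residual graph, reachable from In: {In, E}.
Min-cut edges: In→B (2), In→R3 (9), E→R2 (8); capacity 2 + 9 + 8 = 19.
This cut is saturated, so no flow can exceed 19.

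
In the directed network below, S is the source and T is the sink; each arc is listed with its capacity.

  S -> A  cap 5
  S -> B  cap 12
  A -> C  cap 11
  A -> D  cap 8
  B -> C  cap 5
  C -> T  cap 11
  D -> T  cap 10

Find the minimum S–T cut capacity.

Augment S→A→C→T: bottleneck 5, flow now 5.
Augment S→B→C→T: bottleneck 5, flow now 10.
No augmenting path remains; maximum flow = 10.
By max-flow min-cut, the minimum cut capacity equals the max flow.
In the residual graph, reachable from S: {S, B}.
Min-cut edges: S→A (5), B→C (5); capacity 5 + 5 = 10.

10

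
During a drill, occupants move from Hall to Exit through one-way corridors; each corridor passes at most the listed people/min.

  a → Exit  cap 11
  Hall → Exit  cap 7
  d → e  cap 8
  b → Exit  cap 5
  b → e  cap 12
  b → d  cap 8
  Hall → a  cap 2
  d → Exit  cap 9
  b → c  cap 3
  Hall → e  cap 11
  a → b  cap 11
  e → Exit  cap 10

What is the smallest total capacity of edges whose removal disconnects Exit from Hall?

19

Augment Hall→Exit: bottleneck 7, flow now 7.
Augment Hall→a→Exit: bottleneck 2, flow now 9.
Augment Hall→e→Exit: bottleneck 10, flow now 19.
No augmenting path remains; maximum flow = 19.
By max-flow min-cut, the minimum cut capacity equals the max flow.
In the residual graph, reachable from Hall: {Hall, e}.
Min-cut edges: Hall→a (2), Hall→Exit (7), e→Exit (10); capacity 2 + 7 + 10 = 19.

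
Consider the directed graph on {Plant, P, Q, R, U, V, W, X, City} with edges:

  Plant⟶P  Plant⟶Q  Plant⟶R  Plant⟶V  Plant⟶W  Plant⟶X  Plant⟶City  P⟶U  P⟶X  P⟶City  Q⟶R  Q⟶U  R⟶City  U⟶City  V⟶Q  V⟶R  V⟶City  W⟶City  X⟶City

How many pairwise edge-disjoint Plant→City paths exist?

Assign every edge capacity 1; by Menger, the answer equals the max flow.
Path Plant→City (+1); total 1.
Path Plant→P→City (+1); total 2.
Path Plant→R→City (+1); total 3.
Path Plant→V→City (+1); total 4.
Path Plant→W→City (+1); total 5.
Path Plant→X→City (+1); total 6.
Path Plant→Q→U→City (+1); total 7.
No residual Plant→City path; max flow = 7.
Certifying cut of size 7: {Plant→City, Plant→P, Plant→Q, Plant→R, Plant→V, Plant→W, Plant→X}.

7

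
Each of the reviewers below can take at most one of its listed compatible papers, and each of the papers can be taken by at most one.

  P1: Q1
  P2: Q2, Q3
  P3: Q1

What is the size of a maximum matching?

Unit-capacity flow: source→left, listed edges, right→sink; max matching = max flow.
Augmenting path P1→Q1 (+1); matched 1.
Augmenting path P2→Q2 (+1); matched 2.
No augmenting path remains; maximum matching = 2.
König certificate: {P2, Q1} is a vertex cover of size 2 (every listed pair touches it), so no matching can be larger.

2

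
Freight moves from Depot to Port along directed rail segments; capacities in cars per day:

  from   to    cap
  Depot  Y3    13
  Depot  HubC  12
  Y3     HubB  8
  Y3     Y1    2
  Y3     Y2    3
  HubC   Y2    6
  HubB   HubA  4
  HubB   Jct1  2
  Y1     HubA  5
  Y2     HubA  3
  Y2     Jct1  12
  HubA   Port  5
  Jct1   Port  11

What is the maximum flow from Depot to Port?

16

Augment Depot→Y3→HubB→HubA→Port: bottleneck 4, flow now 4.
Augment Depot→Y3→HubB→Jct1→Port: bottleneck 2, flow now 6.
Augment Depot→Y3→Y1→HubA→Port: bottleneck 1, flow now 7.
Augment Depot→Y3→Y2→Jct1→Port: bottleneck 3, flow now 10.
Augment Depot→HubC→Y2→Jct1→Port: bottleneck 6, flow now 16.
No augmenting path remains; maximum flow = 16.
In the residual graph, reachable from Depot: {Depot, Y3, HubC, HubB, Y1, HubA}.
Min-cut edges: Y3→Y2 (3), HubC→Y2 (6), HubB→Jct1 (2), HubA→Port (5); capacity 3 + 6 + 2 + 5 = 16.
This cut is saturated, so no flow can exceed 16.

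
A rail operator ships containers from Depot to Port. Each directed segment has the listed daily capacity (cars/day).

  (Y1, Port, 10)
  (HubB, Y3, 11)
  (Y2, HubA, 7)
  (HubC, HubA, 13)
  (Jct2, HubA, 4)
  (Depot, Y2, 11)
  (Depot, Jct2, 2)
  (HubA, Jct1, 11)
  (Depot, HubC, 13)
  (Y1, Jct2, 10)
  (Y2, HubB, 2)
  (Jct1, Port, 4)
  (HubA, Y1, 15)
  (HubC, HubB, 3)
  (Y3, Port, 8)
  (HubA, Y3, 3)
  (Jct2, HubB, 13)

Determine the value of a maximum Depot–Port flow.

Augment Depot→HubC→HubB→Y3→Port: bottleneck 3, flow now 3.
Augment Depot→HubC→HubA→Jct1→Port: bottleneck 4, flow now 7.
Augment Depot→HubC→HubA→Y1→Port: bottleneck 6, flow now 13.
Augment Depot→Y2→HubB→Y3→Port: bottleneck 2, flow now 15.
Augment Depot→Y2→HubA→Y1→Port: bottleneck 4, flow now 19.
Augment Depot→Y2→HubA→Y3→Port: bottleneck 3, flow now 22.
No augmenting path remains; maximum flow = 22.
In the residual graph, reachable from Depot: {Depot, HubC, Y2, Jct2, HubB, HubA, Jct1, Y1, Y3}.
Min-cut edges: Jct1→Port (4), Y1→Port (10), Y3→Port (8); capacity 4 + 10 + 8 = 22.
This cut is saturated, so no flow can exceed 22.

22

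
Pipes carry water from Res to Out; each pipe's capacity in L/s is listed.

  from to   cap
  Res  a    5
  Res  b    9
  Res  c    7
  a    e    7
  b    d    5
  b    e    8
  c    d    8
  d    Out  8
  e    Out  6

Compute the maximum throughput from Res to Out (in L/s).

Augment Res→a→e→Out: bottleneck 5, flow now 5.
Augment Res→b→d→Out: bottleneck 5, flow now 10.
Augment Res→b→e→Out: bottleneck 1, flow now 11.
Augment Res→c→d→Out: bottleneck 3, flow now 14.
No augmenting path remains; maximum flow = 14.
In the residual graph, reachable from Res: {Res, a, b, c, d, e}.
Min-cut edges: d→Out (8), e→Out (6); capacity 8 + 6 = 14.
This cut is saturated, so no flow can exceed 14.

14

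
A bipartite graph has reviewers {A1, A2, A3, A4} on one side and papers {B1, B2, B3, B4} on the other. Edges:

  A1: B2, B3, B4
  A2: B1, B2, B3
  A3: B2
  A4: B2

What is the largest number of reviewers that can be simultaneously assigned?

Unit-capacity flow: source→left, listed edges, right→sink; max matching = max flow.
Augmenting path A1→B2 (+1); matched 1.
Augmenting path A2→B1 (+1); matched 2.
Augmenting path A3→B2→A1→B3 (+1); matched 3.
No augmenting path remains; maximum matching = 3.
König certificate: {A1, A2, B2} is a vertex cover of size 3 (every listed pair touches it), so no matching can be larger.

3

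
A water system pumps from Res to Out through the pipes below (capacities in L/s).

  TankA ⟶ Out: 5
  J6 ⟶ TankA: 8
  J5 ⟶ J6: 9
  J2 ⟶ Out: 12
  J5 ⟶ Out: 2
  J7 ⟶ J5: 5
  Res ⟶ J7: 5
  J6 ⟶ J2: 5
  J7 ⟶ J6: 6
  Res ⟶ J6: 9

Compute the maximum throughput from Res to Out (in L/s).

Augment Res→J7→J5→Out: bottleneck 2, flow now 2.
Augment Res→J6→J2→Out: bottleneck 5, flow now 7.
Augment Res→J6→TankA→Out: bottleneck 4, flow now 11.
Augment Res→J7→J6→TankA→Out: bottleneck 1, flow now 12.
No augmenting path remains; maximum flow = 12.
In the residual graph, reachable from Res: {Res, J7, J6, J5, TankA}.
Min-cut edges: J6→J2 (5), J5→Out (2), TankA→Out (5); capacity 5 + 2 + 5 = 12.
This cut is saturated, so no flow can exceed 12.

12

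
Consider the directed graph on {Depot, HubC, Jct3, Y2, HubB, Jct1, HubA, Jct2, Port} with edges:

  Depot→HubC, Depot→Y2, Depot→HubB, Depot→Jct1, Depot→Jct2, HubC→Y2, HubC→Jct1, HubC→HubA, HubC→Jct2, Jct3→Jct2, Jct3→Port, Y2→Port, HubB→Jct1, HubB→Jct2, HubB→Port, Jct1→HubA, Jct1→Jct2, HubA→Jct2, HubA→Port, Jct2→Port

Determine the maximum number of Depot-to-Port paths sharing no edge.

4

Assign every edge capacity 1; by Menger, the answer equals the max flow.
Path Depot→Y2→Port (+1); total 1.
Path Depot→HubB→Port (+1); total 2.
Path Depot→Jct2→Port (+1); total 3.
Path Depot→HubC→HubA→Port (+1); total 4.
No residual Depot→Port path; max flow = 4.
Certifying cut of size 4: {Depot→HubB, HubA→Port, Jct2→Port, Y2→Port}.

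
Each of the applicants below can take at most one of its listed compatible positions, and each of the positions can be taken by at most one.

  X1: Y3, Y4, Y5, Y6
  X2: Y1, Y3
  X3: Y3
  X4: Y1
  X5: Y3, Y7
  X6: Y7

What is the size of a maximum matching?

Unit-capacity flow: source→left, listed edges, right→sink; max matching = max flow.
Augmenting path X1→Y3 (+1); matched 1.
Augmenting path X2→Y1 (+1); matched 2.
Augmenting path X5→Y7 (+1); matched 3.
Augmenting path X3→Y3→X1→Y4 (+1); matched 4.
No augmenting path remains; maximum matching = 4.
König certificate: {X1, Y1, Y3, Y7} is a vertex cover of size 4 (every listed pair touches it), so no matching can be larger.

4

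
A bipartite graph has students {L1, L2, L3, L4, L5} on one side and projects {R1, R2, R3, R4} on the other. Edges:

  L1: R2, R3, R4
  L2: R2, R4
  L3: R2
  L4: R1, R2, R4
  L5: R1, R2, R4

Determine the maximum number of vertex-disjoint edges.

Unit-capacity flow: source→left, listed edges, right→sink; max matching = max flow.
Augmenting path L1→R2 (+1); matched 1.
Augmenting path L2→R4 (+1); matched 2.
Augmenting path L4→R1 (+1); matched 3.
Augmenting path L3→R2→L1→R3 (+1); matched 4.
No augmenting path remains; maximum matching = 4.
König certificate: {L1, R1, R2, R4} is a vertex cover of size 4 (every listed pair touches it), so no matching can be larger.

4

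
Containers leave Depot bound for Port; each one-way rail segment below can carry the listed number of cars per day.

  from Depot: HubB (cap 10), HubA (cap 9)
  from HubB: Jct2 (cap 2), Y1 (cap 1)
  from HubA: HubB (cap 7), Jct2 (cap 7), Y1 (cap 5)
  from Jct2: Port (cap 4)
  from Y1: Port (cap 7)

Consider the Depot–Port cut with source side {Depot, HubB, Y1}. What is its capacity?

Edges leaving {Depot, HubB, Y1}: Depot→HubA (9), HubB→Jct2 (2), Y1→Port (7).
Cut capacity = 9 + 2 + 7 = 18.

18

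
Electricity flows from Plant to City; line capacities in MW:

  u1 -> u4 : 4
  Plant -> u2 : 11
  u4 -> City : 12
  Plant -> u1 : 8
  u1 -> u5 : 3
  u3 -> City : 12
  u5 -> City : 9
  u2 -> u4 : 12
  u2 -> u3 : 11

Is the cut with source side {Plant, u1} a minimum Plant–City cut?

Given cut capacity: 11 + 4 + 3 = 18.
Augment Plant→u1→u4→City: bottleneck 4, flow now 4.
Augment Plant→u1→u5→City: bottleneck 3, flow now 7.
Augment Plant→u2→u3→City: bottleneck 11, flow now 18.
No augmenting path remains; maximum flow = 18.
Cut capacity 18 equals the max flow, so it is a minimum cut.

Yes — it is a minimum cut (capacity 18).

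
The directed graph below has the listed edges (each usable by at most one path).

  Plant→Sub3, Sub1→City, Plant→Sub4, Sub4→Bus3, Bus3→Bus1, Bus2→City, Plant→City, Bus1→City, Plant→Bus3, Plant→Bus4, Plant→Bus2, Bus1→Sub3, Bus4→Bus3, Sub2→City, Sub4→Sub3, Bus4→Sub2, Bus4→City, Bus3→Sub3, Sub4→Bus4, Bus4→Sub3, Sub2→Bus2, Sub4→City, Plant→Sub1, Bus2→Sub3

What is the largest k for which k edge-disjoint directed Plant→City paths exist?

Assign every edge capacity 1; by Menger, the answer equals the max flow.
Path Plant→City (+1); total 1.
Path Plant→Sub4→City (+1); total 2.
Path Plant→Bus4→City (+1); total 3.
Path Plant→Sub1→City (+1); total 4.
Path Plant→Bus2→City (+1); total 5.
Path Plant→Bus3→Bus1→City (+1); total 6.
No residual Plant→City path; max flow = 6.
Certifying cut of size 6: {Plant→Bus2, Plant→Bus3, Plant→Bus4, Plant→City, Plant→Sub1, Plant→Sub4}.

6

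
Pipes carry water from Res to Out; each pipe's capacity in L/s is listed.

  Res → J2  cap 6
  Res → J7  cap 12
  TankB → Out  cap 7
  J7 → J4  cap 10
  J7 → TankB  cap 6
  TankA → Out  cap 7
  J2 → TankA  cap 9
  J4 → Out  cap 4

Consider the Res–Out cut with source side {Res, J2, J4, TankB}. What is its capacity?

32

Edges leaving {Res, J2, J4, TankB}: Res→J7 (12), J2→TankA (9), J4→Out (4), TankB→Out (7).
Cut capacity = 12 + 9 + 4 + 7 = 32.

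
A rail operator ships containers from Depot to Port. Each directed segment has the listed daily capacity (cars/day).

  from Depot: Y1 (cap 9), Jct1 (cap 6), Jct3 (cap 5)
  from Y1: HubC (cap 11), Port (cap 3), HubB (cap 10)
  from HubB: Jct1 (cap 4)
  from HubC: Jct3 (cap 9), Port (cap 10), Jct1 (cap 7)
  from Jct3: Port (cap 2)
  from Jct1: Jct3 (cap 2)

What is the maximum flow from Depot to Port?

11

Augment Depot→Y1→Port: bottleneck 3, flow now 3.
Augment Depot→Jct3→Port: bottleneck 2, flow now 5.
Augment Depot→Y1→HubC→Port: bottleneck 6, flow now 11.
No augmenting path remains; maximum flow = 11.
In the residual graph, reachable from Depot: {Depot, Jct3, Jct1}.
Min-cut edges: Depot→Y1 (9), Jct3→Port (2); capacity 9 + 2 = 11.
This cut is saturated, so no flow can exceed 11.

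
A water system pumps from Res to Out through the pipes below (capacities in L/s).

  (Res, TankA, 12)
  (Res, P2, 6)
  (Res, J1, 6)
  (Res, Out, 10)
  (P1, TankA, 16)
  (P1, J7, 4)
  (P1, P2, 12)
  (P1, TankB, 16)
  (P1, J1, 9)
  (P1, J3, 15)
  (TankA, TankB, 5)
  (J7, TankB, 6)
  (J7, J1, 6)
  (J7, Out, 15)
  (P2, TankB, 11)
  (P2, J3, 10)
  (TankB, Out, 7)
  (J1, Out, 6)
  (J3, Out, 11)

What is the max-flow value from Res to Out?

27

Augment Res→Out: bottleneck 10, flow now 10.
Augment Res→J1→Out: bottleneck 6, flow now 16.
Augment Res→TankA→TankB→Out: bottleneck 5, flow now 21.
Augment Res→P2→TankB→Out: bottleneck 2, flow now 23.
Augment Res→P2→J3→Out: bottleneck 4, flow now 27.
No augmenting path remains; maximum flow = 27.
In the residual graph, reachable from Res: {Res, TankA}.
Min-cut edges: Res→P2 (6), Res→J1 (6), Res→Out (10), TankA→TankB (5); capacity 6 + 6 + 10 + 5 = 27.
This cut is saturated, so no flow can exceed 27.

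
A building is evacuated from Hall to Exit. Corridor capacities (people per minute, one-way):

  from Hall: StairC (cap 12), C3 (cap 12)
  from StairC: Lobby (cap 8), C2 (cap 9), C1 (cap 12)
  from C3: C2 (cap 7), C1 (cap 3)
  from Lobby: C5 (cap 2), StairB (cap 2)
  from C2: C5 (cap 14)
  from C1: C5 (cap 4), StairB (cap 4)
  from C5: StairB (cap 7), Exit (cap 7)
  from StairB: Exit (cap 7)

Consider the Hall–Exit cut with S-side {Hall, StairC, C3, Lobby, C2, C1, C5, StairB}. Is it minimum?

Yes — it is a minimum cut (capacity 14).

Given cut capacity: 7 + 7 = 14.
Augment Hall→StairC→Lobby→C5→Exit: bottleneck 2, flow now 2.
Augment Hall→StairC→Lobby→StairB→Exit: bottleneck 2, flow now 4.
Augment Hall→StairC→C2→C5→Exit: bottleneck 5, flow now 9.
Augment Hall→StairC→C1→StairB→Exit: bottleneck 3, flow now 12.
Augment Hall→C3→C1→StairB→Exit: bottleneck 1, flow now 13.
Augment Hall→C3→C2→C5→StairB→Exit: bottleneck 1, flow now 14.
No augmenting path remains; maximum flow = 14.
Cut capacity 14 equals the max flow, so it is a minimum cut.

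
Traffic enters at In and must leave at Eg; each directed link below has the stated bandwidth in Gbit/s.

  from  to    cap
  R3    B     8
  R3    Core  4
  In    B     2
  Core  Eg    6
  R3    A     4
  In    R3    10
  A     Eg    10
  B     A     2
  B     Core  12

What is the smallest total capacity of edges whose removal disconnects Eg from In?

Augment In→B→A→Eg: bottleneck 2, flow now 2.
Augment In→R3→A→Eg: bottleneck 4, flow now 6.
Augment In→R3→Core→Eg: bottleneck 4, flow now 10.
Augment In→R3→B→Core→Eg: bottleneck 2, flow now 12.
No augmenting path remains; maximum flow = 12.
By max-flow min-cut, the minimum cut capacity equals the max flow.
In the residual graph, reachable from In: {In}.
Min-cut edges: In→B (2), In→R3 (10); capacity 2 + 10 = 12.

12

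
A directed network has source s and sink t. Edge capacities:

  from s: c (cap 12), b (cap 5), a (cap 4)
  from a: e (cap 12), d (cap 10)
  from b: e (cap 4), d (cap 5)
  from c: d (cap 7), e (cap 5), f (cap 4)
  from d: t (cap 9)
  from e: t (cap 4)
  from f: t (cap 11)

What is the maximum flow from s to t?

17

Augment s→a→d→t: bottleneck 4, flow now 4.
Augment s→b→d→t: bottleneck 5, flow now 9.
Augment s→c→e→t: bottleneck 4, flow now 13.
Augment s→c→f→t: bottleneck 4, flow now 17.
No augmenting path remains; maximum flow = 17.
In the residual graph, reachable from s: {s, a, b, c, d, e}.
Min-cut edges: c→f (4), d→t (9), e→t (4); capacity 4 + 9 + 4 = 17.
This cut is saturated, so no flow can exceed 17.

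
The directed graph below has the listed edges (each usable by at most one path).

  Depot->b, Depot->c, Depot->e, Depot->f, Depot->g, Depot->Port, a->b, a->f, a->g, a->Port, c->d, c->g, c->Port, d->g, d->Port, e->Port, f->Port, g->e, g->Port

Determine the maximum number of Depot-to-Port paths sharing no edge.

5

Assign every edge capacity 1; by Menger, the answer equals the max flow.
Path Depot→Port (+1); total 1.
Path Depot→c→Port (+1); total 2.
Path Depot→e→Port (+1); total 3.
Path Depot→f→Port (+1); total 4.
Path Depot→g→Port (+1); total 5.
No residual Depot→Port path; max flow = 5.
Certifying cut of size 5: {Depot→Port, Depot→c, Depot→e, Depot→f, Depot→g}.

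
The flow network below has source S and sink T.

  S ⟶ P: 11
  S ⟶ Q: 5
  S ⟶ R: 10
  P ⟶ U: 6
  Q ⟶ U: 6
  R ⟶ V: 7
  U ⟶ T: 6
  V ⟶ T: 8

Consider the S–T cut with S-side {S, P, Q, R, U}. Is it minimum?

Given cut capacity: 7 + 6 = 13.
Augment S→P→U→T: bottleneck 6, flow now 6.
Augment S→R→V→T: bottleneck 7, flow now 13.
No augmenting path remains; maximum flow = 13.
Cut capacity 13 equals the max flow, so it is a minimum cut.

Yes — it is a minimum cut (capacity 13).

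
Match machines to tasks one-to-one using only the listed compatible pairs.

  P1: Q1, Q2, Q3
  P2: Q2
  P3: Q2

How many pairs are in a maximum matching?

Unit-capacity flow: source→left, listed edges, right→sink; max matching = max flow.
Augmenting path P1→Q1 (+1); matched 1.
Augmenting path P2→Q2 (+1); matched 2.
No augmenting path remains; maximum matching = 2.
König certificate: {P1, Q2} is a vertex cover of size 2 (every listed pair touches it), so no matching can be larger.

2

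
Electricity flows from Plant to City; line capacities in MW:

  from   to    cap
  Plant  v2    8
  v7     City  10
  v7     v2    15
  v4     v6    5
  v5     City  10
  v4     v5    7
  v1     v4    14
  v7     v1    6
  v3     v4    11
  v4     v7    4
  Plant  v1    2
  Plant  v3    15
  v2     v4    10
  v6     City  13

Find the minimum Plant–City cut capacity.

Augment Plant→v1→v4→v5→City: bottleneck 2, flow now 2.
Augment Plant→v2→v4→v5→City: bottleneck 5, flow now 7.
Augment Plant→v2→v4→v6→City: bottleneck 3, flow now 10.
Augment Plant→v3→v4→v6→City: bottleneck 2, flow now 12.
Augment Plant→v3→v4→v7→City: bottleneck 4, flow now 16.
No augmenting path remains; maximum flow = 16.
By max-flow min-cut, the minimum cut capacity equals the max flow.
In the residual graph, reachable from Plant: {Plant, v1, v2, v3, v4}.
Min-cut edges: v4→v5 (7), v4→v6 (5), v4→v7 (4); capacity 7 + 5 + 4 = 16.

16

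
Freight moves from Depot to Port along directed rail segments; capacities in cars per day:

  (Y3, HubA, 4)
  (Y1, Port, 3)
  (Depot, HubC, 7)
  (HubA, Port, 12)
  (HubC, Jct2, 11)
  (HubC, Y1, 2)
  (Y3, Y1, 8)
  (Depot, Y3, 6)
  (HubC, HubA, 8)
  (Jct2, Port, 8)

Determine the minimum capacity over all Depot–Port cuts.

Augment Depot→Y3→HubA→Port: bottleneck 4, flow now 4.
Augment Depot→Y3→Y1→Port: bottleneck 2, flow now 6.
Augment Depot→HubC→HubA→Port: bottleneck 7, flow now 13.
No augmenting path remains; maximum flow = 13.
By max-flow min-cut, the minimum cut capacity equals the max flow.
In the residual graph, reachable from Depot: {Depot}.
Min-cut edges: Depot→Y3 (6), Depot→HubC (7); capacity 6 + 7 = 13.

13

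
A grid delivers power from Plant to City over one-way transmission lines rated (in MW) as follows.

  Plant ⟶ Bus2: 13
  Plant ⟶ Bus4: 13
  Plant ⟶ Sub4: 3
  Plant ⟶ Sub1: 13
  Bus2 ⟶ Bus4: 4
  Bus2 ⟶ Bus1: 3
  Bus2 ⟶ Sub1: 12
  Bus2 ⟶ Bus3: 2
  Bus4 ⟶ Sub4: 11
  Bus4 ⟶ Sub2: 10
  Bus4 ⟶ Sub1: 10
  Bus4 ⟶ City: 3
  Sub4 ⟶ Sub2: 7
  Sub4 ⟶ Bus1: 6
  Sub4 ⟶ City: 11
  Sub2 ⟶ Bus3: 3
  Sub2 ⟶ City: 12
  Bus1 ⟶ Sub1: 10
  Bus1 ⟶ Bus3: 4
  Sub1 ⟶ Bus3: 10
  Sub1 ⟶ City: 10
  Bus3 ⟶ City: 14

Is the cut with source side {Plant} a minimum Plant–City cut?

Given cut capacity: 13 + 13 + 3 + 13 = 42.
Augment Plant→Bus4→City: bottleneck 3, flow now 3.
Augment Plant→Sub4→City: bottleneck 3, flow now 6.
Augment Plant→Sub1→City: bottleneck 10, flow now 16.
Augment Plant→Bus2→Bus3→City: bottleneck 2, flow now 18.
Augment Plant→Bus4→Sub4→City: bottleneck 8, flow now 26.
Augment Plant→Bus4→Sub2→City: bottleneck 2, flow now 28.
Augment Plant→Sub1→Bus3→City: bottleneck 3, flow now 31.
Augment Plant→Bus2→Bus4→Sub2→City: bottleneck 4, flow now 35.
Augment Plant→Bus2→Bus1→Bus3→City: bottleneck 3, flow now 38.
Augment Plant→Bus2→Sub1→Bus3→City: bottleneck 4, flow now 42.
No augmenting path remains; maximum flow = 42.
Cut capacity 42 equals the max flow, so it is a minimum cut.

Yes — it is a minimum cut (capacity 42).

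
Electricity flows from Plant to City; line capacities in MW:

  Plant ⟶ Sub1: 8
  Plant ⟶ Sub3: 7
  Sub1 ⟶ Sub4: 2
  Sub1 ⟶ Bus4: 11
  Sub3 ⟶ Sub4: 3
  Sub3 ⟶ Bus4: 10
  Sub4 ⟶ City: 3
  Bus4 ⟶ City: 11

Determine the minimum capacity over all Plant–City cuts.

14

Augment Plant→Sub1→Sub4→City: bottleneck 2, flow now 2.
Augment Plant→Sub1→Bus4→City: bottleneck 6, flow now 8.
Augment Plant→Sub3→Sub4→City: bottleneck 1, flow now 9.
Augment Plant→Sub3→Bus4→City: bottleneck 5, flow now 14.
No augmenting path remains; maximum flow = 14.
By max-flow min-cut, the minimum cut capacity equals the max flow.
In the residual graph, reachable from Plant: {Plant, Sub1, Sub3, Sub4, Bus4}.
Min-cut edges: Sub4→City (3), Bus4→City (11); capacity 3 + 11 = 14.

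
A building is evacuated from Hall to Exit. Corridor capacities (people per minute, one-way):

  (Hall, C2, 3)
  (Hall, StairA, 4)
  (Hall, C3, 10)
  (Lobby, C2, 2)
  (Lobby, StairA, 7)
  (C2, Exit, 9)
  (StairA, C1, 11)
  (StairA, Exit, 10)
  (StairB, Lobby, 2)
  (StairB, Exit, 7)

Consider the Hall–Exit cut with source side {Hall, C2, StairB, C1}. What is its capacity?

32

Edges leaving {Hall, C2, StairB, C1}: Hall→StairA (4), Hall→C3 (10), C2→Exit (9), StairB→Lobby (2), StairB→Exit (7).
Cut capacity = 4 + 10 + 9 + 2 + 7 = 32.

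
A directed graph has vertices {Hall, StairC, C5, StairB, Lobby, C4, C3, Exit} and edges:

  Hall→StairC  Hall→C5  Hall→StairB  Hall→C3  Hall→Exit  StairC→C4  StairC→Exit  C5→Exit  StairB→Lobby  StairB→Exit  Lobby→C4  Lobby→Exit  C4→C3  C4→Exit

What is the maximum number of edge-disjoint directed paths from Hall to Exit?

4

Assign every edge capacity 1; by Menger, the answer equals the max flow.
Path Hall→Exit (+1); total 1.
Path Hall→StairC→Exit (+1); total 2.
Path Hall→C5→Exit (+1); total 3.
Path Hall→StairB→Exit (+1); total 4.
No residual Hall→Exit path; max flow = 4.
Certifying cut of size 4: {Hall→C5, Hall→Exit, Hall→StairB, Hall→StairC}.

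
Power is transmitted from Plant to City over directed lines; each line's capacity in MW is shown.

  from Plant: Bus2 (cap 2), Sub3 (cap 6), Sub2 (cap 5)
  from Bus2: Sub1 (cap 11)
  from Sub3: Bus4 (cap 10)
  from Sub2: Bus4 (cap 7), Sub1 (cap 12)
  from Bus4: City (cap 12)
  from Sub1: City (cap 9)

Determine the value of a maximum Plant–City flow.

Augment Plant→Bus2→Sub1→City: bottleneck 2, flow now 2.
Augment Plant→Sub3→Bus4→City: bottleneck 6, flow now 8.
Augment Plant→Sub2→Bus4→City: bottleneck 5, flow now 13.
No augmenting path remains; maximum flow = 13.
In the residual graph, reachable from Plant: {Plant}.
Min-cut edges: Plant→Bus2 (2), Plant→Sub3 (6), Plant→Sub2 (5); capacity 2 + 6 + 5 = 13.
This cut is saturated, so no flow can exceed 13.

13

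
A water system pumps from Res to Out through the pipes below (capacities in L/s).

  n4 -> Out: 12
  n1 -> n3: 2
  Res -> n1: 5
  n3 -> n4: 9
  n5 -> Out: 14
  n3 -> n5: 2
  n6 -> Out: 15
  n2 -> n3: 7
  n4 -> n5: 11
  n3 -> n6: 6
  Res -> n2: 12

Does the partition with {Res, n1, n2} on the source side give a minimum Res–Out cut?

Given cut capacity: 2 + 7 = 9.
Augment Res→n1→n3→n4→Out: bottleneck 2, flow now 2.
Augment Res→n2→n3→n4→Out: bottleneck 7, flow now 9.
No augmenting path remains; maximum flow = 9.
Cut capacity 9 equals the max flow, so it is a minimum cut.

Yes — it is a minimum cut (capacity 9).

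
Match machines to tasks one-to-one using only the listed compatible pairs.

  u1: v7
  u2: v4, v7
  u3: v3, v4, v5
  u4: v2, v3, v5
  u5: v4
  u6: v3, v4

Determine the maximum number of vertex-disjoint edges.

Unit-capacity flow: source→left, listed edges, right→sink; max matching = max flow.
Augmenting path u1→v7 (+1); matched 1.
Augmenting path u2→v4 (+1); matched 2.
Augmenting path u3→v3 (+1); matched 3.
Augmenting path u4→v2 (+1); matched 4.
Augmenting path u6→v3→u3→v5 (+1); matched 5.
No augmenting path remains; maximum matching = 5.
König certificate: {u3, u4, u6, v4, v7} is a vertex cover of size 5 (every listed pair touches it), so no matching can be larger.

5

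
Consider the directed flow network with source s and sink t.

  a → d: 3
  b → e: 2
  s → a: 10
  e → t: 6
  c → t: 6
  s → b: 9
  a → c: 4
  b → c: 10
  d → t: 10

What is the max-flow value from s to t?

Augment s→a→c→t: bottleneck 4, flow now 4.
Augment s→a→d→t: bottleneck 3, flow now 7.
Augment s→b→c→t: bottleneck 2, flow now 9.
Augment s→b→e→t: bottleneck 2, flow now 11.
No augmenting path remains; maximum flow = 11.
In the residual graph, reachable from s: {s, a, b, c}.
Min-cut edges: a→d (3), b→e (2), c→t (6); capacity 3 + 2 + 6 = 11.
This cut is saturated, so no flow can exceed 11.

11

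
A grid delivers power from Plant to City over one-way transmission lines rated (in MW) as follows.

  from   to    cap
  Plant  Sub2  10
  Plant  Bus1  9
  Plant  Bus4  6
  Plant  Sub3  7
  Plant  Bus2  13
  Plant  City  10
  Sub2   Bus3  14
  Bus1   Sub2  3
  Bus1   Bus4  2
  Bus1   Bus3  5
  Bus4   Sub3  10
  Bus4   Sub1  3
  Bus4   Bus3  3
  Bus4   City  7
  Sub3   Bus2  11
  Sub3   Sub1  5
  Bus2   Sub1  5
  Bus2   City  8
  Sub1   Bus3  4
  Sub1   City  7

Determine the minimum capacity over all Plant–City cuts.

32

Augment Plant→City: bottleneck 10, flow now 10.
Augment Plant→Bus4→City: bottleneck 6, flow now 16.
Augment Plant→Bus2→City: bottleneck 8, flow now 24.
Augment Plant→Bus1→Bus4→City: bottleneck 1, flow now 25.
Augment Plant→Sub3→Sub1→City: bottleneck 5, flow now 30.
Augment Plant→Bus2→Sub1→City: bottleneck 2, flow now 32.
No augmenting path remains; maximum flow = 32.
By max-flow min-cut, the minimum cut capacity equals the max flow.
In the residual graph, reachable from Plant: {Plant, Sub2, Bus1, Bus4, Sub3, Bus2, Sub1, Bus3}.
Min-cut edges: Plant→City (10), Bus4→City (7), Bus2→City (8), Sub1→City (7); capacity 10 + 7 + 8 + 7 = 32.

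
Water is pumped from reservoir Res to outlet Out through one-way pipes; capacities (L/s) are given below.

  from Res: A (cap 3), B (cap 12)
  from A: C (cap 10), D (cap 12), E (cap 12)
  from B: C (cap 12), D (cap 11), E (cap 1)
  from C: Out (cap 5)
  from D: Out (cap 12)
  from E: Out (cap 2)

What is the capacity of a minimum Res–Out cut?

15

Augment Res→A→C→Out: bottleneck 3, flow now 3.
Augment Res→B→C→Out: bottleneck 2, flow now 5.
Augment Res→B→D→Out: bottleneck 10, flow now 15.
No augmenting path remains; maximum flow = 15.
By max-flow min-cut, the minimum cut capacity equals the max flow.
In the residual graph, reachable from Res: {Res}.
Min-cut edges: Res→A (3), Res→B (12); capacity 3 + 12 = 15.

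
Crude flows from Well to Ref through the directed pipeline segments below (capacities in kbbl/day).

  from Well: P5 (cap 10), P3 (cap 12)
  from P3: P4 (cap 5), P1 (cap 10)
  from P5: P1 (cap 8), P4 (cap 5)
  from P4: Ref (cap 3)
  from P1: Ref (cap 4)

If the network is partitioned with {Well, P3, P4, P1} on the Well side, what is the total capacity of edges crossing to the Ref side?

17

Edges leaving {Well, P3, P4, P1}: Well→P5 (10), P4→Ref (3), P1→Ref (4).
Cut capacity = 10 + 3 + 4 = 17.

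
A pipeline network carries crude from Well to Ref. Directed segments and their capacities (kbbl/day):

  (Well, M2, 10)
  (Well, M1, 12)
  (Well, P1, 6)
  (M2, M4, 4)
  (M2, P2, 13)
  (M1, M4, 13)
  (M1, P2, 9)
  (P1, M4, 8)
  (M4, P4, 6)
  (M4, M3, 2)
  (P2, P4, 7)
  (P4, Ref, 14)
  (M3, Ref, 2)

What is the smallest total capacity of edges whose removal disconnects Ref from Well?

15

Augment Well→M2→M4→P4→Ref: bottleneck 4, flow now 4.
Augment Well→M2→P2→P4→Ref: bottleneck 6, flow now 10.
Augment Well→M1→M4→P4→Ref: bottleneck 2, flow now 12.
Augment Well→M1→M4→M3→Ref: bottleneck 2, flow now 14.
Augment Well→M1→P2→P4→Ref: bottleneck 1, flow now 15.
No augmenting path remains; maximum flow = 15.
By max-flow min-cut, the minimum cut capacity equals the max flow.
In the residual graph, reachable from Well: {Well, M2, M1, P1, M4, P2}.
Min-cut edges: M4→P4 (6), M4→M3 (2), P2→P4 (7); capacity 6 + 2 + 7 = 15.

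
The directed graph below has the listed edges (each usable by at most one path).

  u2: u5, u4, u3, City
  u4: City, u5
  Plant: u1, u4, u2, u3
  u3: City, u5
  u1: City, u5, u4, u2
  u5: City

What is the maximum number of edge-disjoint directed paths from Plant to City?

Assign every edge capacity 1; by Menger, the answer equals the max flow.
Path Plant→u1→City (+1); total 1.
Path Plant→u2→City (+1); total 2.
Path Plant→u3→City (+1); total 3.
Path Plant→u4→City (+1); total 4.
No residual Plant→City path; max flow = 4.
Certifying cut of size 4: {Plant→u1, Plant→u2, Plant→u3, Plant→u4}.

4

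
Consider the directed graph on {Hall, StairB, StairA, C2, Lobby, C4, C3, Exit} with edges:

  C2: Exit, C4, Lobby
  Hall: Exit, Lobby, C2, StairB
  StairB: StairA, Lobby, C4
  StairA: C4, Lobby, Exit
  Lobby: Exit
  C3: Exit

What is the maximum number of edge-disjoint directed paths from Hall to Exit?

4

Assign every edge capacity 1; by Menger, the answer equals the max flow.
Path Hall→Exit (+1); total 1.
Path Hall→C2→Exit (+1); total 2.
Path Hall→Lobby→Exit (+1); total 3.
Path Hall→StairB→StairA→Exit (+1); total 4.
No residual Hall→Exit path; max flow = 4.
Certifying cut of size 4: {Hall→C2, Hall→Exit, Hall→Lobby, Hall→StairB}.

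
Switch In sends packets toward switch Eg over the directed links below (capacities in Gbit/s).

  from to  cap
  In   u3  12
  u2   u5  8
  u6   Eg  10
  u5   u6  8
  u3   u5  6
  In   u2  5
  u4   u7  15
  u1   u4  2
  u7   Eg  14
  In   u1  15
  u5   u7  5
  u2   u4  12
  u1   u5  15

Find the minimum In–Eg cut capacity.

20

Augment In→u1→u4→u7→Eg: bottleneck 2, flow now 2.
Augment In→u1→u5→u6→Eg: bottleneck 8, flow now 10.
Augment In→u1→u5→u7→Eg: bottleneck 5, flow now 15.
Augment In→u2→u4→u7→Eg: bottleneck 5, flow now 20.
No augmenting path remains; maximum flow = 20.
By max-flow min-cut, the minimum cut capacity equals the max flow.
In the residual graph, reachable from In: {In, u1, u3, u5}.
Min-cut edges: In→u2 (5), u1→u4 (2), u5→u6 (8), u5→u7 (5); capacity 5 + 2 + 8 + 5 = 20.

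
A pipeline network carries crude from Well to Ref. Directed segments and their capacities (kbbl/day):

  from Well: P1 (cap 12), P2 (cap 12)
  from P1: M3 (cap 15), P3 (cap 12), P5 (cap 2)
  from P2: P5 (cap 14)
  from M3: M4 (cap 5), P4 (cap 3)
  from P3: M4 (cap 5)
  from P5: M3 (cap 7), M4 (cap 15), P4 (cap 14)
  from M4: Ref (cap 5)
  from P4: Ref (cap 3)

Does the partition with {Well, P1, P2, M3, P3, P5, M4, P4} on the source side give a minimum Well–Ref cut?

Yes — it is a minimum cut (capacity 8).

Given cut capacity: 5 + 3 = 8.
Augment Well→P1→M3→M4→Ref: bottleneck 5, flow now 5.
Augment Well→P1→M3→P4→Ref: bottleneck 3, flow now 8.
No augmenting path remains; maximum flow = 8.
Cut capacity 8 equals the max flow, so it is a minimum cut.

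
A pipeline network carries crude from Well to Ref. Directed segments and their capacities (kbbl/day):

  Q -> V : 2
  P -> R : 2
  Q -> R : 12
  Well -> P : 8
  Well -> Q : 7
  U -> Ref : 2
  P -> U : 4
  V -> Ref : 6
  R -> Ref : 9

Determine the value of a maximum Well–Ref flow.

Augment Well→P→R→Ref: bottleneck 2, flow now 2.
Augment Well→P→U→Ref: bottleneck 2, flow now 4.
Augment Well→Q→R→Ref: bottleneck 7, flow now 11.
No augmenting path remains; maximum flow = 11.
In the residual graph, reachable from Well: {Well, P, U}.
Min-cut edges: Well→Q (7), P→R (2), U→Ref (2); capacity 7 + 2 + 2 = 11.
This cut is saturated, so no flow can exceed 11.

11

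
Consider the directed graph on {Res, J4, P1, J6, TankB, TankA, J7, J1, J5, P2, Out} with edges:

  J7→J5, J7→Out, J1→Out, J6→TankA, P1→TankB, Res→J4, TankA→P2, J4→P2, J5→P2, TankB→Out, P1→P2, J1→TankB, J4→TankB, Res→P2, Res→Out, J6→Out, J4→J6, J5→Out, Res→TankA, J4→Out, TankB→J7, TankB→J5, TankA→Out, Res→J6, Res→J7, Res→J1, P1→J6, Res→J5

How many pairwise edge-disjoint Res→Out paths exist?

Assign every edge capacity 1; by Menger, the answer equals the max flow.
Path Res→Out (+1); total 1.
Path Res→J4→Out (+1); total 2.
Path Res→J6→Out (+1); total 3.
Path Res→TankA→Out (+1); total 4.
Path Res→J7→Out (+1); total 5.
Path Res→J1→Out (+1); total 6.
Path Res→J5→Out (+1); total 7.
No residual Res→Out path; max flow = 7.
Certifying cut of size 7: {Res→J1, Res→J4, Res→J5, Res→J6, Res→J7, Res→Out, Res→TankA}.

7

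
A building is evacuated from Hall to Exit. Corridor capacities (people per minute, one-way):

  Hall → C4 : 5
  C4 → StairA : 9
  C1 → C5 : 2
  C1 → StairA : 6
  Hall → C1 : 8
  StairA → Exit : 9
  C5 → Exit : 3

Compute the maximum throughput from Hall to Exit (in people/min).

Augment Hall→C4→StairA→Exit: bottleneck 5, flow now 5.
Augment Hall→C1→C5→Exit: bottleneck 2, flow now 7.
Augment Hall→C1→StairA→Exit: bottleneck 4, flow now 11.
No augmenting path remains; maximum flow = 11.
In the residual graph, reachable from Hall: {Hall, C4, C1, StairA}.
Min-cut edges: C1→C5 (2), StairA→Exit (9); capacity 2 + 9 = 11.
This cut is saturated, so no flow can exceed 11.

11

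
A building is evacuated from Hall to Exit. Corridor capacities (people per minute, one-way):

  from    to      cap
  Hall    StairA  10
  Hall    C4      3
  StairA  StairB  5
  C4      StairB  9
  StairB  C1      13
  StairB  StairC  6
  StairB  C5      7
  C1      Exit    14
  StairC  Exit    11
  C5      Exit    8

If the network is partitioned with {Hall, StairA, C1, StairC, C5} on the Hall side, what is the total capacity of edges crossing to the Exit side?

41

Edges leaving {Hall, StairA, C1, StairC, C5}: Hall→C4 (3), StairA→StairB (5), C1→Exit (14), StairC→Exit (11), C5→Exit (8).
Cut capacity = 3 + 5 + 14 + 11 + 8 = 41.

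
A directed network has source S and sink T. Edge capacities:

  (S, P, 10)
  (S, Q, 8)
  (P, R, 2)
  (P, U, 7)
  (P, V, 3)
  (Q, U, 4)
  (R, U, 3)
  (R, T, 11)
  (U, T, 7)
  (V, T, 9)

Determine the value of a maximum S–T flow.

12

Augment S→P→R→T: bottleneck 2, flow now 2.
Augment S→P→U→T: bottleneck 7, flow now 9.
Augment S→P→V→T: bottleneck 1, flow now 10.
Augment S→Q→U→P→V→T: bottleneck 2, flow now 12. (uses reverse residual edge)
No augmenting path remains; maximum flow = 12.
In the residual graph, reachable from S: {S, P, Q, U}.
Min-cut edges: P→R (2), P→V (3), U→T (7); capacity 2 + 3 + 7 = 12.
This cut is saturated, so no flow can exceed 12.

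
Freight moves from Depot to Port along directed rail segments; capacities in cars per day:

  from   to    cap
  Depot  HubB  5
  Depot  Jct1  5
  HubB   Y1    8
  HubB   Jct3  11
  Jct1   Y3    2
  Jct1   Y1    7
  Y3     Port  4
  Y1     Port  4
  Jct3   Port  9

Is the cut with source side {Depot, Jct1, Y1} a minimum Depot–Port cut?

No — its capacity is 11, but the minimum cut has capacity 10.

Given cut capacity: 5 + 2 + 4 = 11.
Augment Depot→HubB→Y1→Port: bottleneck 4, flow now 4.
Augment Depot→HubB→Jct3→Port: bottleneck 1, flow now 5.
Augment Depot→Jct1→Y3→Port: bottleneck 2, flow now 7.
Augment Depot→Jct1→Y1→HubB→Jct3→Port: bottleneck 3, flow now 10. (uses reverse residual edge)
No augmenting path remains; maximum flow = 10.
In the residual graph, reachable from Depot: {Depot}.
Min-cut edges: Depot→HubB (5), Depot→Jct1 (5); capacity 5 + 5 = 10.
Cut capacity 11 exceeds the max flow 10, so it is not minimum.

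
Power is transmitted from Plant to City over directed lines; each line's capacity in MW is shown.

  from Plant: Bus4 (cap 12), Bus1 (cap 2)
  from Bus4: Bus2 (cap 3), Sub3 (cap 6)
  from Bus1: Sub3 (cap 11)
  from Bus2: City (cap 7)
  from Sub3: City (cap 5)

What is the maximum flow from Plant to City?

Augment Plant→Bus4→Bus2→City: bottleneck 3, flow now 3.
Augment Plant→Bus4→Sub3→City: bottleneck 5, flow now 8.
No augmenting path remains; maximum flow = 8.
In the residual graph, reachable from Plant: {Plant, Bus4, Bus1, Sub3}.
Min-cut edges: Bus4→Bus2 (3), Sub3→City (5); capacity 3 + 5 = 8.
This cut is saturated, so no flow can exceed 8.

8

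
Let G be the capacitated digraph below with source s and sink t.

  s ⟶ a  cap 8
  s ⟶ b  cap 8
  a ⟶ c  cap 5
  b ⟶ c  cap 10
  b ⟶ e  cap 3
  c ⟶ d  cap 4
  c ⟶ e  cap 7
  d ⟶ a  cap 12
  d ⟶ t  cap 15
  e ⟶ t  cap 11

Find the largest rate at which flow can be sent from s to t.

13

Augment s→b→e→t: bottleneck 3, flow now 3.
Augment s→a→c→d→t: bottleneck 4, flow now 7.
Augment s→a→c→e→t: bottleneck 1, flow now 8.
Augment s→b→c→e→t: bottleneck 5, flow now 13.
No augmenting path remains; maximum flow = 13.
In the residual graph, reachable from s: {s, a}.
Min-cut edges: s→b (8), a→c (5); capacity 8 + 5 = 13.
This cut is saturated, so no flow can exceed 13.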